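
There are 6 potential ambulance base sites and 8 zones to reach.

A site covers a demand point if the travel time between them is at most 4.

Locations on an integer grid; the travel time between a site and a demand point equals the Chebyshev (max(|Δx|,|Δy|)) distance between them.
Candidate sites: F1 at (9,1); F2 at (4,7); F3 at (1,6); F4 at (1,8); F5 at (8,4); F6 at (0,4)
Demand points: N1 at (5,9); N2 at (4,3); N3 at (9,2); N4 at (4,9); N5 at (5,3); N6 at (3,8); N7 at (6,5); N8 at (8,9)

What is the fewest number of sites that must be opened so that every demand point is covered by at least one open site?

Coverage sets (demand points within 4 of each site):
  F1: {N3, N5, N7}
  F2: {N1, N2, N4, N5, N6, N7, N8}
  F3: {N1, N2, N4, N5, N6}
  F4: {N1, N4, N6}
  F5: {N2, N3, N5, N7}
  F6: {N2, N6}
No single site covers all 8 demand points.
But {F1, F2} covers everything, so the minimum is 2.

2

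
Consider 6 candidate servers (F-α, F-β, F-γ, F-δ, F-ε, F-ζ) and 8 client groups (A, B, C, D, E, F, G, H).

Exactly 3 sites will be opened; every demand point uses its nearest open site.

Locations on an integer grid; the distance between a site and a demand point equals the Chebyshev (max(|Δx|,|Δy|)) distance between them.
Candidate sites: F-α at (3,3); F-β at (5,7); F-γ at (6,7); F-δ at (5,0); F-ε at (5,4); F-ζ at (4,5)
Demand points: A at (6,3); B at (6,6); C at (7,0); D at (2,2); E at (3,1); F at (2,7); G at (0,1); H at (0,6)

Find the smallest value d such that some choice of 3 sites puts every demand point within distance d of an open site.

Open {F-α, F-β, F-δ}.
  Farthest demand point is A at distance 3 (to F-α); all others are ≤ 3.
With {F-α, F-δ, F-ε} the worst case is 3.
With {F-α, F-δ, F-ζ} the worst case is 3.
No size-3 selection achieves below 3.

3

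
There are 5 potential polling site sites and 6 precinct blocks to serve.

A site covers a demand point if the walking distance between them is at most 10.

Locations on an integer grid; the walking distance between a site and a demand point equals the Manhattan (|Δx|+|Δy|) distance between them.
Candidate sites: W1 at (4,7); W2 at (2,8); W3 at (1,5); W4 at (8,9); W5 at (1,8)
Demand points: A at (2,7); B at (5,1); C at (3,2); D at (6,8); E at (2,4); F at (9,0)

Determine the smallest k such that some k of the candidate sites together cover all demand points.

2

Coverage sets (demand points within 10 of each site):
  W1: {A, B, C, D, E}
  W2: {A, B, C, D, E}
  W3: {A, B, C, D, E}
  W4: {A, D, F}
  W5: {A, C, D, E}
No single site covers all 6 demand points.
But {W1, W4} covers everything, so the minimum is 2.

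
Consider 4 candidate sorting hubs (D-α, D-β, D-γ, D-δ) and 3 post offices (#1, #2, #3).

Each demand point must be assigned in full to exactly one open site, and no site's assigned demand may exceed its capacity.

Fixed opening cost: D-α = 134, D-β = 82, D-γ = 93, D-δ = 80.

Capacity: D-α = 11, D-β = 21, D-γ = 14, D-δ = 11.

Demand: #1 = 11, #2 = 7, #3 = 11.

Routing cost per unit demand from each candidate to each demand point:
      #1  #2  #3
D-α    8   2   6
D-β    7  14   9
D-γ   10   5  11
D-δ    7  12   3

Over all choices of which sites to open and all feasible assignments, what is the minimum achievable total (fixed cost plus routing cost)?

Open {D-β, D-δ}; cheapest assignment that respects the capacities:
  D-β (cap 21, load 18): #1, #2 — cost 11×7 + 7×14 = 175
  D-δ (cap 11, load 11): #3 — cost 11×3 = 33
  Shipping 208, fixed 162 → total 370.
  Any other capacity-feasible assignment to {D-β, D-δ} ships for at least 208.
Compare {D-β, D-γ, D-δ}: its best feasible assignment gives total 400.
Compare {D-α, D-β, D-δ}: its best feasible assignment gives total 420.
Every other set of open sites that can feasibly serve all demand totals ≥ 400 even under its best assignment. Minimum: 370.

370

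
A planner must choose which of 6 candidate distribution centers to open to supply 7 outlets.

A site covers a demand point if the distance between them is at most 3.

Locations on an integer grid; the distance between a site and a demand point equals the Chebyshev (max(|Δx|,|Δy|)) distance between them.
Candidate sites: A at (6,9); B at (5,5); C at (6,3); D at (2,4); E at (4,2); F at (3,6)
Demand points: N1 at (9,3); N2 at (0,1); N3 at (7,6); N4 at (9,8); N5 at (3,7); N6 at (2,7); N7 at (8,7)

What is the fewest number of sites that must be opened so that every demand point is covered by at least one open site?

Coverage sets (demand points within 3 of each site):
  A: {N3, N4, N5, N7}
  B: {N3, N5, N6, N7}
  C: {N1, N3}
  D: {N2, N5, N6}
  E: {}
  F: {N5, N6}
No 2 sites suffice: every size-2 union leaves at least one demand point uncovered.
But {A, C, D} covers everything, so the minimum is 3.

3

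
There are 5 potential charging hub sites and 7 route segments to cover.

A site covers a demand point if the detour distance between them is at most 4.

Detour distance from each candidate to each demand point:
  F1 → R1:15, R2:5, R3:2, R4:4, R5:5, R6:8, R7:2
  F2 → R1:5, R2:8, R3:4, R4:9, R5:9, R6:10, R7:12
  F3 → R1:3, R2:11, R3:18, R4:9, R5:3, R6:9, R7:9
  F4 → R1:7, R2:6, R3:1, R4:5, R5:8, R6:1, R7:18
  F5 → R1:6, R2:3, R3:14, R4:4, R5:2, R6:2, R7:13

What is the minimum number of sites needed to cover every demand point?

Coverage sets (demand points within 4 of each site):
  F1: {R3, R4, R7}
  F2: {R3}
  F3: {R1, R5}
  F4: {R3, R6}
  F5: {R2, R4, R5, R6}
No 2 sites suffice: every size-2 union leaves at least one demand point uncovered.
But {F1, F3, F5} covers everything, so the minimum is 3.

3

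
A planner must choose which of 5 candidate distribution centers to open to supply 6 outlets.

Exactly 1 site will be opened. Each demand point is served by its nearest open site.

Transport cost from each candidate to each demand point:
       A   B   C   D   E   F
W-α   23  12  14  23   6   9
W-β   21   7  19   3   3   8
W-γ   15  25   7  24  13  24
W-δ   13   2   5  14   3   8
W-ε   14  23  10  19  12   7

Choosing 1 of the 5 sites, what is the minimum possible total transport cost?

45

Open {W-δ}.
  A→W-δ 13, B→W-δ 2, C→W-δ 5, D→W-δ 14, E→W-δ 3, F→W-δ 8  ⇒ total 45.
Compare {W-β}: total 61.
Compare {W-ε}: total 85.
No size-1 selection does better; minimum is 45.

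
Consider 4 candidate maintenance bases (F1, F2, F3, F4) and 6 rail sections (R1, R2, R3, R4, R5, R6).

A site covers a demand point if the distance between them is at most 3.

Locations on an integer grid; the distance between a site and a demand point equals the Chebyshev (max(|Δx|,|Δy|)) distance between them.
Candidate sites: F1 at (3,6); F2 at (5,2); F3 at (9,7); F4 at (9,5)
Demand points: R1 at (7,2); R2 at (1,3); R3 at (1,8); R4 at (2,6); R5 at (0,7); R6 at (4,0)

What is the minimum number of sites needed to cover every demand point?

Coverage sets (demand points within 3 of each site):
  F1: {R2, R3, R4, R5}
  F2: {R1, R6}
  F3: {}
  F4: {R1}
No single site covers all 6 demand points.
But {F1, F2} covers everything, so the minimum is 2.

2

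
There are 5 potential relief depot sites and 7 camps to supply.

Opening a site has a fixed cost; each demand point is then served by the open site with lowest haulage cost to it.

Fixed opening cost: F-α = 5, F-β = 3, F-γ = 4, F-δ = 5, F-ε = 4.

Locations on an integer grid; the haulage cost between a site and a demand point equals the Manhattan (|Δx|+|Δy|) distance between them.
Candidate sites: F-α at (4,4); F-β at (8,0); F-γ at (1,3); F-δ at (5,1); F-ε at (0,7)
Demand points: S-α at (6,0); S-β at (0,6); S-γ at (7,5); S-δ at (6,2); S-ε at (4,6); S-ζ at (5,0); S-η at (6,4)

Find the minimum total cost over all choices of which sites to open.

28

Open {F-α, F-δ, F-ε}: assign each demand point to its cheapest open site.
  S-α→F-δ 2, S-β→F-ε 1, S-γ→F-α 4, S-δ→F-δ 2, S-ε→F-α 2, S-ζ→F-δ 1, S-η→F-α 2
  haulage cost 14, fixed 14 → total 28.
Compare {F-α, F-δ}: haulage cost 19 + fixed 10 = 29.
Compare {F-δ, F-ε}: haulage cost 21 + fixed 9 = 30.
Compare {F-α, F-β, F-ε}: haulage cost 18 + fixed 12 = 30.
All other subsets cost ≥ 29. Minimum total cost: 28.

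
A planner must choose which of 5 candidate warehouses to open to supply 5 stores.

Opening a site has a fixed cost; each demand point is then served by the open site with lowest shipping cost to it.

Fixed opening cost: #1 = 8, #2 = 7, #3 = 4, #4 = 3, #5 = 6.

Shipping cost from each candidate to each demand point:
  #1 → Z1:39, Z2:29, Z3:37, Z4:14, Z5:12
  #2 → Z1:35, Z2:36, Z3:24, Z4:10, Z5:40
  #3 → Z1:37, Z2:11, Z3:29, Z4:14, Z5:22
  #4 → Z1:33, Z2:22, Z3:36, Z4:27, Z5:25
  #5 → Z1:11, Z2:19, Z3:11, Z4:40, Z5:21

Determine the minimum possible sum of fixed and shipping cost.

77

Open {#1, #3, #5}: assign each demand point to its cheapest open site.
  Z1→#5 11, Z2→#3 11, Z3→#5 11, Z4→#1 14, Z5→#1 12
  shipping cost 59, fixed 18 → total 77.
Compare {#3, #5}: shipping cost 68 + fixed 10 = 78.
Compare {#1, #2, #3, #5}: shipping cost 55 + fixed 25 = 80.
Compare {#1, #3, #4, #5}: shipping cost 59 + fixed 21 = 80.
All other subsets cost ≥ 78. Minimum total cost: 77.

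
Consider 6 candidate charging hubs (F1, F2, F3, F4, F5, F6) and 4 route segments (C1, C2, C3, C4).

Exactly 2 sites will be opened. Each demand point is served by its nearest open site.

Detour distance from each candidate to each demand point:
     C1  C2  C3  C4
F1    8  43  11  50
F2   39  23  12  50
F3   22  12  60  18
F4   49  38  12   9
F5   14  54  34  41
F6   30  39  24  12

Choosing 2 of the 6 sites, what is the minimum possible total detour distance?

Open {F1, F3}.
  C1→F1 8, C2→F3 12, C3→F1 11, C4→F3 18  ⇒ total 49.
Compare {F3, F4}: total 55.
Compare {F2, F3}: total 64.
No size-2 selection does better; minimum is 49.

49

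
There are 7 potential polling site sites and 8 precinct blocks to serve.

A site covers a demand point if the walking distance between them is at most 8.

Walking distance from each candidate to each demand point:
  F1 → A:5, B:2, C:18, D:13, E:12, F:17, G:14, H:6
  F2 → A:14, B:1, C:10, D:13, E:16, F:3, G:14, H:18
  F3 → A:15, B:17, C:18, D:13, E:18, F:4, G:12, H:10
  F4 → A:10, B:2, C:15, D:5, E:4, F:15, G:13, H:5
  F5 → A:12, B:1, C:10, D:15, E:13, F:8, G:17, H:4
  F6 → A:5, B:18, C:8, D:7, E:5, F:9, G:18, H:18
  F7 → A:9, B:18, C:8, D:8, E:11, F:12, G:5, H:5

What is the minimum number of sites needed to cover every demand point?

3

Coverage sets (demand points within 8 of each site):
  F1: {A, B, H}
  F2: {B, F}
  F3: {F}
  F4: {B, D, E, H}
  F5: {B, F, H}
  F6: {A, C, D, E}
  F7: {C, D, G, H}
No 2 sites suffice: every size-2 union leaves at least one demand point uncovered.
But {F2, F6, F7} covers everything, so the minimum is 3.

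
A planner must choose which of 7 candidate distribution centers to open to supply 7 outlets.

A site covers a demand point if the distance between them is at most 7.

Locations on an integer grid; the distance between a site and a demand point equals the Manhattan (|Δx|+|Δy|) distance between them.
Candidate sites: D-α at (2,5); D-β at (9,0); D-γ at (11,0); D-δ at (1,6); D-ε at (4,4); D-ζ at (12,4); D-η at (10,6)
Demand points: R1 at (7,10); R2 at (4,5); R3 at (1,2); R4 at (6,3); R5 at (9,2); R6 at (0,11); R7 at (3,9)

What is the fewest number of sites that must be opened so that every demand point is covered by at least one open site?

2

Coverage sets (demand points within 7 of each site):
  D-α: {R2, R3, R4, R7}
  D-β: {R4, R5}
  D-γ: {R5}
  D-δ: {R2, R3, R6, R7}
  D-ε: {R2, R3, R4, R5, R7}
  D-ζ: {R4, R5}
  D-η: {R1, R2, R4, R5}
No single site covers all 7 demand points.
But {D-δ, D-η} covers everything, so the minimum is 2.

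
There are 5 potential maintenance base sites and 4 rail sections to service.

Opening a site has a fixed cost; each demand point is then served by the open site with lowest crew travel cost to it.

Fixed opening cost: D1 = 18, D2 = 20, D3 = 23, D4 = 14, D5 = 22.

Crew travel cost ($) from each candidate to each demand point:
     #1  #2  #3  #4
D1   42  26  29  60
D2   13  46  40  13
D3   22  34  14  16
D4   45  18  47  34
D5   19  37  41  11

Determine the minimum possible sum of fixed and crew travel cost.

Open {D3, D4}: assign each demand point to its cheapest open site.
  #1→D3 22, #2→D4 18, #3→D3 14, #4→D3 16
  crew travel cost 70, fixed 37 → total 107.
Compare {D3}: crew travel cost 86 + fixed 23 = 109.
Compare {D2, D3, D4}: crew travel cost 58 + fixed 57 = 115.
Compare {D2, D3}: crew travel cost 74 + fixed 43 = 117.
All other subsets cost ≥ 109. Minimum total cost: 107.

107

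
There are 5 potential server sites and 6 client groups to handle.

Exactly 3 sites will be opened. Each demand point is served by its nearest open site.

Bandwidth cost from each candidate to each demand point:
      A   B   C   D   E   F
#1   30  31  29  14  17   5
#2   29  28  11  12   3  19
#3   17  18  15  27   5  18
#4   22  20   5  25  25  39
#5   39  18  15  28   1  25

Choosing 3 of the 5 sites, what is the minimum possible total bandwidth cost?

Open {#1, #3, #4}.
  A→#3 17, B→#3 18, C→#4 5, D→#1 14, E→#3 5, F→#1 5  ⇒ total 64.
Compare {#1, #4, #5}: total 65.
Compare {#1, #2, #3}: total 66.
No size-3 selection does better; minimum is 64.

64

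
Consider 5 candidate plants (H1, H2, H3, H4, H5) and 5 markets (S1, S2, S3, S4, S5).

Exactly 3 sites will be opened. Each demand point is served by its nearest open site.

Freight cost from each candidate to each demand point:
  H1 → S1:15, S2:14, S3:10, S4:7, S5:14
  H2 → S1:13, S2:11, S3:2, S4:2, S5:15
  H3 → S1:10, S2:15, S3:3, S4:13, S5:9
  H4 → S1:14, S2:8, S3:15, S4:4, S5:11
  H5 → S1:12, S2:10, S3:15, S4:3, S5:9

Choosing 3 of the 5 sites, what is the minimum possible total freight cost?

Open {H2, H3, H4}.
  S1→H3 10, S2→H4 8, S3→H2 2, S4→H2 2, S5→H3 9  ⇒ total 31.
Compare {H2, H3, H5}: total 33.
Compare {H2, H4, H5}: total 33.
No size-3 selection does better; minimum is 31.

31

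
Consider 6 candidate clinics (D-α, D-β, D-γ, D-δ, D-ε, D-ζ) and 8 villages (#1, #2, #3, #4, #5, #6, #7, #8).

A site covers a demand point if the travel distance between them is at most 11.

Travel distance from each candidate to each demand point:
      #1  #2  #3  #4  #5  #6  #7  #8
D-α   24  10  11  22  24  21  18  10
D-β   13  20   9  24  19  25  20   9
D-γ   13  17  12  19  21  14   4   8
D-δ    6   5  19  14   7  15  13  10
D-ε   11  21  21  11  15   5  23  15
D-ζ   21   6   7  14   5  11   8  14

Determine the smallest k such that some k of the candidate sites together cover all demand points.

Coverage sets (demand points within 11 of each site):
  D-α: {#2, #3, #8}
  D-β: {#3, #8}
  D-γ: {#7, #8}
  D-δ: {#1, #2, #5, #8}
  D-ε: {#1, #4, #6}
  D-ζ: {#2, #3, #5, #6, #7}
No 2 sites suffice: every size-2 union leaves at least one demand point uncovered.
But {D-α, D-ε, D-ζ} covers everything, so the minimum is 3.

3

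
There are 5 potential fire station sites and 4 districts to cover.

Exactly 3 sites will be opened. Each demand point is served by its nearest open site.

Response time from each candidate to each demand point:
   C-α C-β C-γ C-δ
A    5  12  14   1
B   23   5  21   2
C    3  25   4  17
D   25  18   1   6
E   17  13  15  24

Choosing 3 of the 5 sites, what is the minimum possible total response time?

Open {B, C, D}.
  C-α→C 3, C-β→B 5, C-γ→D 1, C-δ→B 2  ⇒ total 11.
Compare {A, B, D}: total 12.
Compare {A, B, C}: total 13.
No size-3 selection does better; minimum is 11.

11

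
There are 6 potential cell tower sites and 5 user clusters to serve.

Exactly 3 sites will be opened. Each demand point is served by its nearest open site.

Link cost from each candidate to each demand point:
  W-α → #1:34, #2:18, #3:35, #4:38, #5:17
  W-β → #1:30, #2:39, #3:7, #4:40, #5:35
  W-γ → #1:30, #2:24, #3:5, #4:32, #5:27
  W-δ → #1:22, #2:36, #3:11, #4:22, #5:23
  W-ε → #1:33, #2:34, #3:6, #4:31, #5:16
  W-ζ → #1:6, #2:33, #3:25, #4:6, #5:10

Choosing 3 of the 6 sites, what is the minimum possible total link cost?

Open {W-α, W-γ, W-ζ}.
  #1→W-ζ 6, #2→W-α 18, #3→W-γ 5, #4→W-ζ 6, #5→W-ζ 10  ⇒ total 45.
Compare {W-α, W-ε, W-ζ}: total 46.
Compare {W-α, W-β, W-ζ}: total 47.
No size-3 selection does better; minimum is 45.

45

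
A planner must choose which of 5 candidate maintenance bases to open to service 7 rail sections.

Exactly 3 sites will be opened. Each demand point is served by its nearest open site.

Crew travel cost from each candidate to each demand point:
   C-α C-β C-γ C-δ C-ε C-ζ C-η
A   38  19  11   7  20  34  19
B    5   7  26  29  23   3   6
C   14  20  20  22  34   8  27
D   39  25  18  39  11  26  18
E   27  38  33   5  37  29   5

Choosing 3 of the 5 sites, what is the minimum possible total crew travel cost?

50

Open {A, B, D}.
  C-α→B 5, C-β→B 7, C-γ→A 11, C-δ→A 7, C-ε→D 11, C-ζ→B 3, C-η→B 6  ⇒ total 50.
Compare {B, D, E}: total 54.
Compare {A, B, E}: total 56.
No size-3 selection does better; minimum is 50.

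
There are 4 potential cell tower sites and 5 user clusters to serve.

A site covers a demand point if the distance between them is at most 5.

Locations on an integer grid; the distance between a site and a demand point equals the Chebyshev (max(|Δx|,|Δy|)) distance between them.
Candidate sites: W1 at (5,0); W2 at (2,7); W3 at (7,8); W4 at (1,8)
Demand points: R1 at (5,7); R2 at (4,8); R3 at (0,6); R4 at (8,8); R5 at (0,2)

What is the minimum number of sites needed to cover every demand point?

2

Coverage sets (demand points within 5 of each site):
  W1: {R5}
  W2: {R1, R2, R3, R5}
  W3: {R1, R2, R4}
  W4: {R1, R2, R3}
No single site covers all 5 demand points.
But {W2, W3} covers everything, so the minimum is 2.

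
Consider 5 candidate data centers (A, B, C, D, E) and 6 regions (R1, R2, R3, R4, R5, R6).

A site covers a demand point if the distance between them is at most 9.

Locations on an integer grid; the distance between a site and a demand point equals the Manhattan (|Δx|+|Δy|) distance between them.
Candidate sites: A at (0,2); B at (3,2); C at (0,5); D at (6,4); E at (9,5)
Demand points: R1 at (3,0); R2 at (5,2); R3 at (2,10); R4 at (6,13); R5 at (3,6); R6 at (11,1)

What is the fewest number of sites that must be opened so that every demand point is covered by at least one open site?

Coverage sets (demand points within 9 of each site):
  A: {R1, R2, R5}
  B: {R1, R2, R3, R5, R6}
  C: {R1, R2, R3, R5}
  D: {R1, R2, R4, R5, R6}
  E: {R2, R5, R6}
No single site covers all 6 demand points.
But {B, D} covers everything, so the minimum is 2.

2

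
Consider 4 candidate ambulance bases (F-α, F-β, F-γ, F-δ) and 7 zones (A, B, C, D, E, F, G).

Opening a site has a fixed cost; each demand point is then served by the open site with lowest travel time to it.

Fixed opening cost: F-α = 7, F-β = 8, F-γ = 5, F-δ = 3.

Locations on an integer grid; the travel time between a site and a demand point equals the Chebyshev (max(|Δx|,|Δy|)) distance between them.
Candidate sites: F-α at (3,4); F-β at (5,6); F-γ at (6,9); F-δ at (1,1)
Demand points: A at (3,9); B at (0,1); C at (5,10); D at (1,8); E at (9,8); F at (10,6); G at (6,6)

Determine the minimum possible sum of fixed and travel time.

Open {F-γ, F-δ}: assign each demand point to its cheapest open site.
  A→F-γ 3, B→F-δ 1, C→F-γ 1, D→F-γ 5, E→F-γ 3, F→F-γ 4, G→F-γ 3
  travel time 20, fixed 8 → total 28.
Compare {F-γ}: travel time 27 + fixed 5 = 32.
Compare {F-α, F-γ}: travel time 21 + fixed 12 = 33.
Compare {F-β, F-δ}: travel time 22 + fixed 11 = 33.
All other subsets cost ≥ 32. Minimum total cost: 28.

28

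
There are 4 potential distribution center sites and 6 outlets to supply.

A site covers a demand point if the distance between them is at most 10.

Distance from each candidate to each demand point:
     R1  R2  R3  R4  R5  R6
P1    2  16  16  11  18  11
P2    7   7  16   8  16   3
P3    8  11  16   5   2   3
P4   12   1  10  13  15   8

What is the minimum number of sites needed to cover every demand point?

2

Coverage sets (demand points within 10 of each site):
  P1: {R1}
  P2: {R1, R2, R4, R6}
  P3: {R1, R4, R5, R6}
  P4: {R2, R3, R6}
No single site covers all 6 demand points.
But {P3, P4} covers everything, so the minimum is 2.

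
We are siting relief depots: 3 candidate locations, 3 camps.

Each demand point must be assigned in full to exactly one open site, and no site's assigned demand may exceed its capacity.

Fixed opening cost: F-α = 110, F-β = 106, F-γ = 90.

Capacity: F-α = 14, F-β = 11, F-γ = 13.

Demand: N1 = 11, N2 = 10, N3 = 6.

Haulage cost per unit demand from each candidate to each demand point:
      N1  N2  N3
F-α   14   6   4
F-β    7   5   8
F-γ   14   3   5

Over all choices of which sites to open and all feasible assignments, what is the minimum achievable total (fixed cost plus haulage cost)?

Open {F-α, F-β, F-γ}; cheapest assignment that respects the capacities:
  F-α (cap 14, load 6): N3 — cost 6×4 = 24
  F-β (cap 11, load 11): N1 — cost 11×7 = 77
  F-γ (cap 13, load 10): N2 — cost 10×3 = 30
  Shipping 131, fixed 306 → total 437.
  Any other capacity-feasible assignment to {F-α, F-β, F-γ} ships for at least 131.
Total demand is 27; every other set of sites either has combined capacity below 27 or cannot fit the demands without splitting one across sites, so {F-α, F-β, F-γ} is the only feasible choice of open sites. Minimum: 437.

437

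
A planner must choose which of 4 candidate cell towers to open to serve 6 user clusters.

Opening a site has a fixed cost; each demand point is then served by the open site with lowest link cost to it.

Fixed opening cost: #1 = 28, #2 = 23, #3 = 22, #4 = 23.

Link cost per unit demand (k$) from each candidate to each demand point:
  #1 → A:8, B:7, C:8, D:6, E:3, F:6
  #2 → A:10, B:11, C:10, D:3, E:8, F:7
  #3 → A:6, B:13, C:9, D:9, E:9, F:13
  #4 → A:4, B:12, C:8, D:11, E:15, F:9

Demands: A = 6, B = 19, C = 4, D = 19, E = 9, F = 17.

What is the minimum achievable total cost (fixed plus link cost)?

449

Open {#1, #2, #4}: assign each demand point to its cheapest open site.
  A→#4 6×4=24, B→#1 19×7=133, C→#1 4×8=32, D→#2 19×3=57, E→#1 9×3=27, F→#1 17×6=102
  link cost 375, fixed 74 → total 449.
Compare {#1, #2}: link cost 399 + fixed 51 = 450.
Compare {#1, #2, #3}: link cost 387 + fixed 73 = 460.
Compare {#1, #2, #3, #4}: link cost 375 + fixed 96 = 471.
All other subsets cost ≥ 450. Minimum total cost: 449.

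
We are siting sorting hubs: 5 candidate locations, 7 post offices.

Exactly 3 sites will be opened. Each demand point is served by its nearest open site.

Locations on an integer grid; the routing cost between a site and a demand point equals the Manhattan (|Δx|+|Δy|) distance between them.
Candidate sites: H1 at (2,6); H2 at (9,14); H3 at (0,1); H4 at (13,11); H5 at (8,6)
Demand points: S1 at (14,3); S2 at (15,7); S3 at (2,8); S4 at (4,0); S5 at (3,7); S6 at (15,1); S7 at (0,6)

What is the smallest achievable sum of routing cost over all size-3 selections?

38

Open {H1, H3, H4}.
  S1→H4 9, S2→H4 6, S3→H1 2, S4→H3 5, S5→H1 2, S6→H4 12, S7→H1 2  ⇒ total 38.
Compare {H1, H3, H5}: total 40.
Compare {H1, H2, H4}: total 41.
No size-3 selection does better; minimum is 38.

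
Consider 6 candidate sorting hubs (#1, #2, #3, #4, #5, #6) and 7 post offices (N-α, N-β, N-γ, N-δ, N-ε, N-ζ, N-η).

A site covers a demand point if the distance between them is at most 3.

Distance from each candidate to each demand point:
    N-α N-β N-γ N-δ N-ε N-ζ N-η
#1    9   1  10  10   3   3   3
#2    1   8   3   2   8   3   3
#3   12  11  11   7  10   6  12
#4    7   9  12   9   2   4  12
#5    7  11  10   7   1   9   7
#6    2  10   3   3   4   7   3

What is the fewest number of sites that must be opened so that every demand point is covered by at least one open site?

Coverage sets (demand points within 3 of each site):
  #1: {N-β, N-ε, N-ζ, N-η}
  #2: {N-α, N-γ, N-δ, N-ζ, N-η}
  #3: {}
  #4: {N-ε}
  #5: {N-ε}
  #6: {N-α, N-γ, N-δ, N-η}
No single site covers all 7 demand points.
But {#1, #2} covers everything, so the minimum is 2.

2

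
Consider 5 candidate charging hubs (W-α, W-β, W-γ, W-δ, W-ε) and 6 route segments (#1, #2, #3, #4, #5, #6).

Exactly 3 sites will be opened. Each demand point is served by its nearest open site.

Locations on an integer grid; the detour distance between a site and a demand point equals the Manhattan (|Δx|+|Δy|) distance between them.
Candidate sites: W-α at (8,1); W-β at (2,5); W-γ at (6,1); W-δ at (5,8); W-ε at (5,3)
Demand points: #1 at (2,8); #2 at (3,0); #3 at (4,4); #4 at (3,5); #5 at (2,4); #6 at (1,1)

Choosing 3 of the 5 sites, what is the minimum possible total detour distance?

Open {W-β, W-γ, W-ε}.
  #1→W-β 3, #2→W-γ 4, #3→W-ε 2, #4→W-β 1, #5→W-β 1, #6→W-β 5  ⇒ total 16.
Compare {W-α, W-β, W-γ}: total 17.
Compare {W-α, W-β, W-ε}: total 17.
No size-3 selection does better; minimum is 16.

16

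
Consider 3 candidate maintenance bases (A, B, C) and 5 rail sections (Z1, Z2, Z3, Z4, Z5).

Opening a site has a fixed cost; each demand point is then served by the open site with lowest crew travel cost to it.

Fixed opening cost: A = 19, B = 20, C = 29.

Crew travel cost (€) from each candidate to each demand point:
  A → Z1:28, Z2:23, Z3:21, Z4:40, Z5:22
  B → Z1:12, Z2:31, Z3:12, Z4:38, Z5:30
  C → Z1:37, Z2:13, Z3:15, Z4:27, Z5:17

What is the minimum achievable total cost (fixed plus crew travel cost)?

130

Open {B, C}: assign each demand point to its cheapest open site.
  Z1→B 12, Z2→C 13, Z3→B 12, Z4→C 27, Z5→C 17
  crew travel cost 81, fixed 49 → total 130.
Compare {C}: crew travel cost 109 + fixed 29 = 138.
Compare {B}: crew travel cost 123 + fixed 20 = 143.
Compare {A, B}: crew travel cost 107 + fixed 39 = 146.
All other subsets cost ≥ 138. Minimum total cost: 130.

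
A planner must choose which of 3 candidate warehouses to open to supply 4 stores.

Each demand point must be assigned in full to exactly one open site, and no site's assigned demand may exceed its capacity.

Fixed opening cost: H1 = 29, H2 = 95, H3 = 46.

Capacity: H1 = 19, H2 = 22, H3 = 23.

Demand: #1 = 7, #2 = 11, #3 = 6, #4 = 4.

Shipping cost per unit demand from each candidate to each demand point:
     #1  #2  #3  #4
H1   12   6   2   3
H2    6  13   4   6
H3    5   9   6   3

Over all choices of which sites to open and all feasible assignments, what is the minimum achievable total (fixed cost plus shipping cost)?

Open {H1, H3}; cheapest assignment that respects the capacities:
  H1 (cap 19, load 17): #2, #3 — cost 11×6 + 6×2 = 78
  H3 (cap 23, load 11): #1, #4 — cost 7×5 + 4×3 = 47
  Shipping 125, fixed 75 → total 200.
  Any other capacity-feasible assignment to {H1, H3} ships for at least 125.
Compare {H1, H2}: its best feasible assignment gives total 268.
Compare {H1, H2, H3}: its best feasible assignment gives total 295.
Every other set of open sites that can feasibly serve all demand totals ≥ 268 even under its best assignment. Minimum: 200.

200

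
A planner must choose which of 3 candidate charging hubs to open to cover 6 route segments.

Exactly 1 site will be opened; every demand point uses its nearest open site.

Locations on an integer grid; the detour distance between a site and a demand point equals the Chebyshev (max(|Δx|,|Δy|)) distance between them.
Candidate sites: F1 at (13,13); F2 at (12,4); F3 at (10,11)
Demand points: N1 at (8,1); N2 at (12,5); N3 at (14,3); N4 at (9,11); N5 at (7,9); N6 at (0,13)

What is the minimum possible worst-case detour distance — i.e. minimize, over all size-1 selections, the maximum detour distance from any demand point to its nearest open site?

Open {F3}.
  Farthest demand point is N1 at detour distance 10 (to F3); all others are ≤ 10.
With {F2} the worst case is 12.
With {F1} the worst case is 13.
No size-1 selection achieves below 10.

10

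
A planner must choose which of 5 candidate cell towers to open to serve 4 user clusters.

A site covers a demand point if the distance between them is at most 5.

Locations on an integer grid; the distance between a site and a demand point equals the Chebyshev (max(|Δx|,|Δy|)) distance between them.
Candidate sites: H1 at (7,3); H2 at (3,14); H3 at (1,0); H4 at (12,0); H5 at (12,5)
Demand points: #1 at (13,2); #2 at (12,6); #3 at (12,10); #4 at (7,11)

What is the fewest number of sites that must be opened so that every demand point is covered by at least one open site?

Coverage sets (demand points within 5 of each site):
  H1: {#2}
  H2: {#4}
  H3: {}
  H4: {#1}
  H5: {#1, #2, #3}
No single site covers all 4 demand points.
But {H2, H5} covers everything, so the minimum is 2.

2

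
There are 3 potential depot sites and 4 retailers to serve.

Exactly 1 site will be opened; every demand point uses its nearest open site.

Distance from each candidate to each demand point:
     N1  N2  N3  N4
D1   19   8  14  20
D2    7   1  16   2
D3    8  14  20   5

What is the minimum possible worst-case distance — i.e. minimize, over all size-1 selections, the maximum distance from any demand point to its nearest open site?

16

Open {D2}.
  Farthest demand point is N3 at distance 16 (to D2); all others are ≤ 16.
With {D1} the worst case is 20.
With {D3} the worst case is 20.
No size-1 selection achieves below 16.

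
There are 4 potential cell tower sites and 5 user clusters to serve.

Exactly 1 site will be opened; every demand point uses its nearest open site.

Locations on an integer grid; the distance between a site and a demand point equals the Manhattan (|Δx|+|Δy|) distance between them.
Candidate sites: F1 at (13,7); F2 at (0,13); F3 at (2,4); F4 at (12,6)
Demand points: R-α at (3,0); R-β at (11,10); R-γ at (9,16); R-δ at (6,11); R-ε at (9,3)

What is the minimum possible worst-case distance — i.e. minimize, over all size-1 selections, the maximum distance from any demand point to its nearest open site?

Open {F4}.
  Farthest demand point is R-α at distance 15 (to F4); all others are ≤ 15.
With {F1} the worst case is 17.
With {F2} the worst case is 19.
No size-1 selection achieves below 15.

15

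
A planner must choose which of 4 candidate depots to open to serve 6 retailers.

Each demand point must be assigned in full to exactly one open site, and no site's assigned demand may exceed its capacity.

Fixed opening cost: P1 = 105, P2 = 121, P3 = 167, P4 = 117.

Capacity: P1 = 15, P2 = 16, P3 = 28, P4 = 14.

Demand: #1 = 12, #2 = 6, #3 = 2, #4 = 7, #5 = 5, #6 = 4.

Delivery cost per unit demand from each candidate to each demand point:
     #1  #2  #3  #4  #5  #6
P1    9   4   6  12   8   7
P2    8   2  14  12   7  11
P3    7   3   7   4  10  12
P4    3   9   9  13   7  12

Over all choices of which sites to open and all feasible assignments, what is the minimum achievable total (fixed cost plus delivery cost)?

Open {P3, P4}; cheapest assignment that respects the capacities:
  P3 (cap 28, load 24): #2, #3, #4, #5, #6 — cost 6×3 + 2×7 + 7×4 + 5×10 + 4×12 = 158
  P4 (cap 14, load 12): #1 — cost 12×3 = 36
  Shipping 194, fixed 284 → total 478.
  Any other capacity-feasible assignment to {P3, P4} ships for at least 194.
Compare {P1, P3}: its best feasible assignment gives total 482.
Compare {P2, P3}: its best feasible assignment gives total 505.
Every other set of open sites that can feasibly serve all demand totals ≥ 482 even under its best assignment. Minimum: 478.

478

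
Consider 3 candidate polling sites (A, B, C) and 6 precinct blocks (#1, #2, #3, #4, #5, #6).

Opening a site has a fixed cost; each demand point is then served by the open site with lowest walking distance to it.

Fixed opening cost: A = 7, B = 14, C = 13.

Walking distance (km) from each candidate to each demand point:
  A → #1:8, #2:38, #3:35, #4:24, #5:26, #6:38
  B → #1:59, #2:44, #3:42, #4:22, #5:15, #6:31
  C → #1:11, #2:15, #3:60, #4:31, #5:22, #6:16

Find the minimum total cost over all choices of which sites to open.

Open {A, C}: assign each demand point to its cheapest open site.
  #1→A 8, #2→C 15, #3→A 35, #4→A 24, #5→C 22, #6→C 16
  walking distance 120, fixed 20 → total 140.
Compare {A, B, C}: walking distance 111 + fixed 34 = 145.
Compare {B, C}: walking distance 121 + fixed 27 = 148.
Compare {C}: walking distance 155 + fixed 13 = 168.
All other subsets cost ≥ 145. Minimum total cost: 140.

140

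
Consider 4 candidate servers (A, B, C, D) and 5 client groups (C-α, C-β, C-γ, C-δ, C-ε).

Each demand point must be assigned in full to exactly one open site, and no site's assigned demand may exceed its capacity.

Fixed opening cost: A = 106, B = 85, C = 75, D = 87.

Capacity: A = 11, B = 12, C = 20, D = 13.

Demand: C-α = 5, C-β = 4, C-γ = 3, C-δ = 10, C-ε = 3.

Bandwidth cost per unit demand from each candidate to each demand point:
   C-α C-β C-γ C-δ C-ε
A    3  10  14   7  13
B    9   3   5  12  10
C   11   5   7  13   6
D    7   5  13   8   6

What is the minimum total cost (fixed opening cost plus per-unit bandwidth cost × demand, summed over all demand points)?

342

Open {B, D}; cheapest assignment that respects the capacities:
  B (cap 12, load 12): C-α, C-β, C-γ — cost 5×9 + 4×3 + 3×5 = 72
  D (cap 13, load 13): C-δ, C-ε — cost 10×8 + 3×6 = 98
  Shipping 170, fixed 172 → total 342.
  Any other capacity-feasible assignment to {B, D} ships for at least 170.
Compare {C, D}: its best feasible assignment gives total 356.
Compare {A, C}: its best feasible assignment gives total 365.
Every other set of open sites that can feasibly serve all demand totals ≥ 356 even under its best assignment. Minimum: 342.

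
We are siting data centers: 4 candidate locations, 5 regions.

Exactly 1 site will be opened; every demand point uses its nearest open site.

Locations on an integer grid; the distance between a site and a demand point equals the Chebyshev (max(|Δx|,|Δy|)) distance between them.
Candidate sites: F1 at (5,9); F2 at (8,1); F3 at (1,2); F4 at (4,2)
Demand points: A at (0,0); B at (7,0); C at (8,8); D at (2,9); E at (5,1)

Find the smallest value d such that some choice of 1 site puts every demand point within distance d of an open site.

7

Open {F3}.
  Farthest demand point is C at distance 7 (to F3); all others are ≤ 7.
With {F4} the worst case is 7.
With {F2} the worst case is 8.
No size-1 selection achieves below 7.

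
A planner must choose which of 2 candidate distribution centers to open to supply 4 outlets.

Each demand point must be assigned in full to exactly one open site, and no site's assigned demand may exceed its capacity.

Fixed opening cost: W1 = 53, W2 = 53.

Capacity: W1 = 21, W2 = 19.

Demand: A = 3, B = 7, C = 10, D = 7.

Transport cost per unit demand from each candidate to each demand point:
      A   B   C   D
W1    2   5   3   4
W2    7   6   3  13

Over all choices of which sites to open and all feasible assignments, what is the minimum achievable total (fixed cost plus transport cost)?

Open {W1, W2}; cheapest assignment that respects the capacities:
  W1 (cap 21, load 17): A, B, D — cost 3×2 + 7×5 + 7×4 = 69
  W2 (cap 19, load 10): C — cost 10×3 = 30
  Shipping 99, fixed 106 → total 205.
  Any other capacity-feasible assignment to {W1, W2} ships for at least 99.
Total demand is 27 and no other set of sites has combined capacity ≥ 27, so {W1, W2} is the only feasible choice of open sites. Minimum: 205.

205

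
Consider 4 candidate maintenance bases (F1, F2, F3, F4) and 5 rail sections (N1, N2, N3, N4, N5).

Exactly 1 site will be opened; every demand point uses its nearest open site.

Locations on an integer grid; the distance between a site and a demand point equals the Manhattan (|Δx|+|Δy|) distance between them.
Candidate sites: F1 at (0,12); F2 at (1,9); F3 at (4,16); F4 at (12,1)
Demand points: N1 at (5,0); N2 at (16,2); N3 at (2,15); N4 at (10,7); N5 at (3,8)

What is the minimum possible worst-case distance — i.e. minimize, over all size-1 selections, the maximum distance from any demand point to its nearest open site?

22

Open {F2}.
  Farthest demand point is N2 at distance 22 (to F2); all others are ≤ 22.
With {F4} the worst case is 24.
With {F1} the worst case is 26.
No size-1 selection achieves below 22.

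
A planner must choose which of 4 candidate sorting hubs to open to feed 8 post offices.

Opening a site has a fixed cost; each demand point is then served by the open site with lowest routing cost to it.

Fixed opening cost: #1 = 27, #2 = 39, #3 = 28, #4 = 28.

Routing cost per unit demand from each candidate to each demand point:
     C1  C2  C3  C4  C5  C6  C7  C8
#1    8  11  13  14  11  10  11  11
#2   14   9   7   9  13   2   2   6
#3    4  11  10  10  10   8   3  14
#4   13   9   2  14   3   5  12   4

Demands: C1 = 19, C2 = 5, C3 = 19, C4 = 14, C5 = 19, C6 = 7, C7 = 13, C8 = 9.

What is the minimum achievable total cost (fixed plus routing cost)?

Open {#2, #3, #4}: assign each demand point to its cheapest open site.
  C1→#3 19×4=76, C2→#2 5×9=45, C3→#4 19×2=38, C4→#2 14×9=126, C5→#4 19×3=57, C6→#2 7×2=14, C7→#2 13×2=26, C8→#4 9×4=36
  routing cost 418, fixed 95 → total 513.
Compare {#3, #4}: routing cost 466 + fixed 56 = 522.
Compare {#1, #2, #3, #4}: routing cost 418 + fixed 122 = 540.
Compare {#1, #3, #4}: routing cost 466 + fixed 83 = 549.
All other subsets cost ≥ 522. Minimum total cost: 513.

513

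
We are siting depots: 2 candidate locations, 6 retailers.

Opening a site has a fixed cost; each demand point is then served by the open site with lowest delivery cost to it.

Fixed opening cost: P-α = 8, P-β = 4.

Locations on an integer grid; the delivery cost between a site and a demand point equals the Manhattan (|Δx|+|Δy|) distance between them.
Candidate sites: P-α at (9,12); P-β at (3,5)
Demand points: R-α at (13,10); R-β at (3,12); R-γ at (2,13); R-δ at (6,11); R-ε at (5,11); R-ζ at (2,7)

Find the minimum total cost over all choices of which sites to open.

Open {P-α, P-β}: assign each demand point to its cheapest open site.
  R-α→P-α 6, R-β→P-α 6, R-γ→P-α 8, R-δ→P-α 4, R-ε→P-α 5, R-ζ→P-β 3
  delivery cost 32, fixed 12 → total 44.
Compare {P-α}: delivery cost 41 + fixed 8 = 49.
Compare {P-β}: delivery cost 51 + fixed 4 = 55.

44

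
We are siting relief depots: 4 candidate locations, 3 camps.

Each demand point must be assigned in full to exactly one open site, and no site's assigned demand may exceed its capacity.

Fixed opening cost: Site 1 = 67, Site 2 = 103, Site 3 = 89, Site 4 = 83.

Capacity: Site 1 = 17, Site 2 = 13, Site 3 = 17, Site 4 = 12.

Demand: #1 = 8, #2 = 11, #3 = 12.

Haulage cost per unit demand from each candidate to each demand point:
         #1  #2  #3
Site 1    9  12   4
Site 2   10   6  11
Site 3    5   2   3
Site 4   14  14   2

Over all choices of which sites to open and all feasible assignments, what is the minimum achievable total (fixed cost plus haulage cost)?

357

Open {Site 1, Site 3, Site 4}; cheapest assignment that respects the capacities:
  Site 1 (cap 17, load 8): #1 — cost 8×9 = 72
  Site 3 (cap 17, load 11): #2 — cost 11×2 = 22
  Site 4 (cap 12, load 12): #3 — cost 12×2 = 24
  Shipping 118, fixed 239 → total 357.
  Any other capacity-feasible assignment to {Site 1, Site 3, Site 4} ships for at least 118.
Compare {Site 2, Site 3, Site 4}: its best feasible assignment gives total 401.
Compare {Site 1, Site 2, Site 3}: its best feasible assignment gives total 409.
Every other set of open sites that can feasibly serve all demand totals ≥ 401 even under its best assignment. Minimum: 357.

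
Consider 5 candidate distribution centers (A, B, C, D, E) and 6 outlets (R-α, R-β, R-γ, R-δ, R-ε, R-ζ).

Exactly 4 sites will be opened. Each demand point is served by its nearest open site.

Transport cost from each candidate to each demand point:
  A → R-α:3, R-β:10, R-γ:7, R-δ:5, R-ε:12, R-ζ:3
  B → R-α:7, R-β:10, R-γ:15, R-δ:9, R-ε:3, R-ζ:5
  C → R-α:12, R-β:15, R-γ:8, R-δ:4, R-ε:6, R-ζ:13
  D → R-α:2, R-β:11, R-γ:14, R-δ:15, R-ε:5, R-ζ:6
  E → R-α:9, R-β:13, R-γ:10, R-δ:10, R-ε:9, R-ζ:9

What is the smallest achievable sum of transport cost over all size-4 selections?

29

Open {A, B, C, D}.
  R-α→D 2, R-β→A 10, R-γ→A 7, R-δ→C 4, R-ε→B 3, R-ζ→A 3  ⇒ total 29.
Compare {A, B, C, E}: total 30.
Compare {A, B, D, E}: total 30.
No size-4 selection does better; minimum is 29.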